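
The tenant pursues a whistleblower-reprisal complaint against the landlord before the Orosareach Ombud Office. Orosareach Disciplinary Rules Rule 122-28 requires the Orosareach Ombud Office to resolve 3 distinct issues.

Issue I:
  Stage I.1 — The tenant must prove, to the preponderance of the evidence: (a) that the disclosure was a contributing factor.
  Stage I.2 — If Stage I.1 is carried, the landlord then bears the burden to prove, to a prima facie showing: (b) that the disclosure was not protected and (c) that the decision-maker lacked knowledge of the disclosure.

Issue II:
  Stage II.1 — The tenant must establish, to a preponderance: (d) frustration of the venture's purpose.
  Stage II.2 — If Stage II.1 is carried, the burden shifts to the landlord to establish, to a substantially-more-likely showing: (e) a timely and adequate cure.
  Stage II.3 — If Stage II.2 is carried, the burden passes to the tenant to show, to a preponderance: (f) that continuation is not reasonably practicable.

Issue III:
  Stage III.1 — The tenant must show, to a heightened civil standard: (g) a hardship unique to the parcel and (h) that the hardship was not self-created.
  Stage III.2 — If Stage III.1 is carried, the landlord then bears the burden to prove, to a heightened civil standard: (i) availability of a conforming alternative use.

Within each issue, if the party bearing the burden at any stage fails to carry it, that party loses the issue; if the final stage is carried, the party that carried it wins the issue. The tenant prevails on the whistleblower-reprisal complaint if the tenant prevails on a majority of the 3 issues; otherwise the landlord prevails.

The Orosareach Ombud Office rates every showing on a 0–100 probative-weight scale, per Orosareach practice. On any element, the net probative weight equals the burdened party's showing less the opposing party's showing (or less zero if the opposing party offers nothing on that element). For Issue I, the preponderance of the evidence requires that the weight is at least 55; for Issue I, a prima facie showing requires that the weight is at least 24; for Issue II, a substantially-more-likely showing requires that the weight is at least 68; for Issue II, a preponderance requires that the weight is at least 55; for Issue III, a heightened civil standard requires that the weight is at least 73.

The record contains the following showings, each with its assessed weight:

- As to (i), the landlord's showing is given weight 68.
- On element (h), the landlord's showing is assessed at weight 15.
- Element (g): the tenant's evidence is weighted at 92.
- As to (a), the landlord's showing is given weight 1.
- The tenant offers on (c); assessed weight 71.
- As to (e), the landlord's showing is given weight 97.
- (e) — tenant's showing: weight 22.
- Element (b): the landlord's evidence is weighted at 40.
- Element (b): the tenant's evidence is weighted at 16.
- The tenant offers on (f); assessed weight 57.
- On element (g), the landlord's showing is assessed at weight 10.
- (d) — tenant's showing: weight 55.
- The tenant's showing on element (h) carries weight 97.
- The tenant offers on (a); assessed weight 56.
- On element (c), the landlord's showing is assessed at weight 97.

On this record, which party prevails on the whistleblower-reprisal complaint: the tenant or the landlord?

tenant

— Issue I —
At Stage I.1 the tenant must meet the preponderance of the evidence (weight is at least 55): on (a) the weight is 56 less the opposing 1 gives net 55, which does reach 55, so (a) meets the standard.
  All elements met. The burden passes to the landlord.
At Stage I.2 the landlord must meet a prima facie showing (weight is at least 24): on (b) the weight is 40 less the opposing 16 gives net 24, ≥ 24, so (b) meets the standard; on (c) the weight is 97 less the opposing 71 gives net 26, ≥ 24, so (c) meets the standard.
  The landlord carries the last stage.
All stages carried — the landlord prevails on this issue.
— Issue II —
At Stage II.1 the tenant must meet a preponderance (weight is at least 55): on (d) the weight is 55, ≥ 55, so (d) meets the standard.
  Stage II.1 carried; the burden shifts to the landlord.
At Stage II.2 the landlord must meet a substantially-more-likely showing (weight is at least 68): on (e) the weight is 97 less the opposing 22 gives net 75, ≥ 68, so (e) meets the standard.
  All elements met. The burden passes to the tenant.
At Stage II.3 the tenant must meet a preponderance (weight is at least 55): on (f) the weight is 57, ≥ 55, so (f) meets the standard.
  The tenant carries the last stage.
With every stage satisfied, the tenant prevails on this issue.
— Issue III —
Stage III.1 — burden on tenant; standard: a heightened civil standard (weight is at least 73).
    (g): 92 − 10 = 82 ≥ 73 [met]
    (h): 97 − 15 = 82 ≥ 73 [met]
  Stage III.1 carried; the burden shifts to the landlord.
Stage III.2 — burden on landlord; standard: a heightened civil standard (weight is at least 73).
    (i): 68 < 73 [not met]
  Not every element is met, so the landlord fails to carry Stage III.2.
So the tenant prevails on this issue.
Per-issue: Issue I → landlord; Issue II → tenant; Issue III → tenant. The tenant must prevail on a majority of issues; overall, the tenant prevails.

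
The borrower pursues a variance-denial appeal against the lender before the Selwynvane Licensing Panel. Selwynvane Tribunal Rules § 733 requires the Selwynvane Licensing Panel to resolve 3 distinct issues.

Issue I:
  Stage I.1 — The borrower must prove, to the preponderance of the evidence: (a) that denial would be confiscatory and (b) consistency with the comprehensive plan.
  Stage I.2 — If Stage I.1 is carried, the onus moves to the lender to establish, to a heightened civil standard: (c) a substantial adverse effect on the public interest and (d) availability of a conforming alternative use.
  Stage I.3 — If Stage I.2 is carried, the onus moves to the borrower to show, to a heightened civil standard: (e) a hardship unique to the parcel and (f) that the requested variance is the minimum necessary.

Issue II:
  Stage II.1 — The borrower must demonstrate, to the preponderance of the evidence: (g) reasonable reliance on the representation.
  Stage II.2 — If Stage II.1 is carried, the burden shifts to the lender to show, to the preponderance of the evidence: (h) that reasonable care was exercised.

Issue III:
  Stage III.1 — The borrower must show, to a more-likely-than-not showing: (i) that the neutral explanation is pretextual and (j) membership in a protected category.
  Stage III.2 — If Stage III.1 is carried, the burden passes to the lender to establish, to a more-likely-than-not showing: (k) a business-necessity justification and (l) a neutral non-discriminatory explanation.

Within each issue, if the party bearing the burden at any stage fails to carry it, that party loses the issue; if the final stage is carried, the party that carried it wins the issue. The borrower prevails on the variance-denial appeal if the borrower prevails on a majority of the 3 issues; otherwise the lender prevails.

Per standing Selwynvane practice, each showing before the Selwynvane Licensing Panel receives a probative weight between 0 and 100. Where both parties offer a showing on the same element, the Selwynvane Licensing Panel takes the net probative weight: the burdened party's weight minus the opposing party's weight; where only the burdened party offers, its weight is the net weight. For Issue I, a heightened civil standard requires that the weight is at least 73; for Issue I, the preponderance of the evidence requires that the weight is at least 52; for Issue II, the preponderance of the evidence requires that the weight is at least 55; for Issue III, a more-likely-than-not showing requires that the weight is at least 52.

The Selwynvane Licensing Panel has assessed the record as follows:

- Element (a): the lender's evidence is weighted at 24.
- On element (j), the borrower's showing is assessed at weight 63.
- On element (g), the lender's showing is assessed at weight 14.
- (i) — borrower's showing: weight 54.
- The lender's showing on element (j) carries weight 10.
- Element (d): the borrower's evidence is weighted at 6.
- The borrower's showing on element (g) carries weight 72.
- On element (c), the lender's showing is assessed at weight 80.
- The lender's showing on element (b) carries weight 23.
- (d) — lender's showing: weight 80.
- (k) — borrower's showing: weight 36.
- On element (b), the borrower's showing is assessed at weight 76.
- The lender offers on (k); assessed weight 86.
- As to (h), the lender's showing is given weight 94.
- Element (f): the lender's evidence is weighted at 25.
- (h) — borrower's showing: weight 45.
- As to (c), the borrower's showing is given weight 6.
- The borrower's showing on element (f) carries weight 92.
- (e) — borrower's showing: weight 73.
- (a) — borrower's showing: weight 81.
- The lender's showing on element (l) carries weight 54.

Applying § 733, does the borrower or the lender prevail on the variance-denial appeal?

borrower

— Issue I —
Stage I.1 (borrower, the preponderance of the evidence, weight is at least 52): (a) net 81−24=57 ≥ 52 — meets; (b) net 76−23=53 ≥ 52 — meets.
  Stage I.1 is satisfied; the onus moves to the lender.
Stage I.2 (lender, a heightened civil standard, weight is at least 73): (c) net 80−6=74 ≥ 73 — meets; (d) net 80−6=74 ≥ 73 — meets.
  Stage I.2 carried; the burden shifts to the borrower.
Stage I.3 (borrower, a heightened civil standard, weight is at least 73): (e) 73 ≥ 73 — meets; (f) net 92−25=67 < 73 — fails.
  Not every element is met, so the borrower fails to carry Stage I.3.
So the lender prevails on this issue.
— Issue II —
Stage II.1 — burden on borrower; standard: the preponderance of the evidence (weight is at least 55).
    (g): 72 − 14 = 58 ≥ 55 [met]
  Stage II.1 is satisfied; the onus moves to the lender.
Stage II.2 — burden on lender; standard: the preponderance of the evidence (weight is at least 55).
    (h): 94 − 45 = 49 < 55 [not met]
  Stage II.2 not carried; the lender fails its burden.
The analysis ends at Stage II.2; the borrower prevails on this issue.
— Issue III —
Stage III.1 — burden on borrower; standard: a more-likely-than-not showing (weight is at least 52).
    (i): 54 ≥ 52 [met]
    (j): 63 − 10 = 53 ≥ 52 [met]
  All elements met. The burden passes to the lender.
Stage III.2 — burden on lender; standard: a more-likely-than-not showing (weight is at least 52).
    (k): 86 − 36 = 50 < 52 [not met]
    (l): 54 ≥ 52 [met]
  Stage III.2 not carried; the lender fails its burden.
The analysis ends at Stage III.2; the borrower prevails on this issue.
Per-issue: Issue I → lender; Issue II → borrower; Issue III → borrower. The borrower must prevail on a majority of issues; overall, the borrower prevails.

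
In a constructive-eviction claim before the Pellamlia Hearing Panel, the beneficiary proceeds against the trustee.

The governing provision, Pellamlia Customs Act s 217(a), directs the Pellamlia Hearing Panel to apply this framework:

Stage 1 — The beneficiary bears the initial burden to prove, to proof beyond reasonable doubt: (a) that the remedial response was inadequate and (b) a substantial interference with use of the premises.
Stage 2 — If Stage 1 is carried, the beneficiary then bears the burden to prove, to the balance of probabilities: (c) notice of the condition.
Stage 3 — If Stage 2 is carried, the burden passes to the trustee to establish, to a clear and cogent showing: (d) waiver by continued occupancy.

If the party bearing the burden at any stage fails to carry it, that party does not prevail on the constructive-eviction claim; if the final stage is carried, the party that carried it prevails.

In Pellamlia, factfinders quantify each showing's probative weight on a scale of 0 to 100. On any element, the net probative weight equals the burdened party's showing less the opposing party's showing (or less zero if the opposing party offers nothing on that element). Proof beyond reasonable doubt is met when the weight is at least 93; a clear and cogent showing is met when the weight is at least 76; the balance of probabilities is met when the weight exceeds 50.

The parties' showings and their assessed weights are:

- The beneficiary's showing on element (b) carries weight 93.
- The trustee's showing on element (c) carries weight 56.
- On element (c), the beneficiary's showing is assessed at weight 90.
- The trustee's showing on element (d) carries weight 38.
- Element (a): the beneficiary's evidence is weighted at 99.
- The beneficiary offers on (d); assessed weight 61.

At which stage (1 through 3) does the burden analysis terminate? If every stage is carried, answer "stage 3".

stage 2

Stage 1 — burden on beneficiary; standard: proof beyond reasonable doubt (weight is at least 93).
    (a): 99 ≥ 93 [met]
    (b): 93 ≥ 93 [met]
  Stage 1 is satisfied; the beneficiary continues to bear the burden.
Stage 2 — burden on beneficiary; standard: the balance of probabilities (weight exceeds 50).
    (c): 90 − 56 = 34 ≤ 50 [not met]
  Stage 2 not carried; the beneficiary fails its burden.
The analysis ends at Stage 2; the trustee prevails.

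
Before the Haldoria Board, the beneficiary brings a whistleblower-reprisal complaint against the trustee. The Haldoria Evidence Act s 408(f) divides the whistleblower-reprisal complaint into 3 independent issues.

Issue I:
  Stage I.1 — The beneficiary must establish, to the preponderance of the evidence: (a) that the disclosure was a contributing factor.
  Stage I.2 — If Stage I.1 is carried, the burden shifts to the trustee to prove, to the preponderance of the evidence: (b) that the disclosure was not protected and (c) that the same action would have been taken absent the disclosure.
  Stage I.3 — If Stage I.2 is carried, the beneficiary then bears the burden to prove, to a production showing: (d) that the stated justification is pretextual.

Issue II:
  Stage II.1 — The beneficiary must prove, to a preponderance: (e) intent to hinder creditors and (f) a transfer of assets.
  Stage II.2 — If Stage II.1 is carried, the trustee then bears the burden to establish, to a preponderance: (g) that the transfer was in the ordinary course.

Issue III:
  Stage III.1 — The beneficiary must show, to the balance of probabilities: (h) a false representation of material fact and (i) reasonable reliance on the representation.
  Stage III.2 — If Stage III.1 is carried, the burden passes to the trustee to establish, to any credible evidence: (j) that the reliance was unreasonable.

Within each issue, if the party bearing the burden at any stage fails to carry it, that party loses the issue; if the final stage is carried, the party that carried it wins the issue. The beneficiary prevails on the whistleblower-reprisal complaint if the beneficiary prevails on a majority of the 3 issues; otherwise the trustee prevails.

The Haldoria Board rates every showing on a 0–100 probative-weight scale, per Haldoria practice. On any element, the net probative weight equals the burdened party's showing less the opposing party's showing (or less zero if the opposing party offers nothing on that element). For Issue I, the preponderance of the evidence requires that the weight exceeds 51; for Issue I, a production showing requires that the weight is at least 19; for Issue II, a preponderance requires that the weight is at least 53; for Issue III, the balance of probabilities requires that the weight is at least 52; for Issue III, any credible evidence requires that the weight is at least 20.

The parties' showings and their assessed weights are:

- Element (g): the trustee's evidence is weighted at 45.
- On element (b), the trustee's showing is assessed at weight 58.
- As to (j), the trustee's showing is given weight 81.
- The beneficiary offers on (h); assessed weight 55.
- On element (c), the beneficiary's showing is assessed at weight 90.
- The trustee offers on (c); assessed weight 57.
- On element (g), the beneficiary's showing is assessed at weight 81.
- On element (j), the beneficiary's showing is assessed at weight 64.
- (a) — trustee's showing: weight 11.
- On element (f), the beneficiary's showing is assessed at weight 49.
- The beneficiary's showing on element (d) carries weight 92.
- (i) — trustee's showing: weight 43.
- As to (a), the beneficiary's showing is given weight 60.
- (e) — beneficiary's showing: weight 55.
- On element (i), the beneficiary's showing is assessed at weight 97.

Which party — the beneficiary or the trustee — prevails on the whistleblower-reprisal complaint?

— Issue I —
Stage I.1 — burden on beneficiary; standard: the preponderance of the evidence (weight exceeds 51).
    (a): 60 − 11 = 49 ≤ 51 [not met]
  Stage I.1 not carried; the beneficiary fails its burden.
The analysis ends at Stage I.1; the trustee prevails on this issue.
— Issue II —
Stage II.1 — burden on beneficiary; standard: a preponderance (weight is at least 53).
    (e): 55 ≥ 53 [met]
    (f): 49 < 53 [not met]
  The beneficiary does not carry Stage II.1.
The analysis ends at Stage II.1; the trustee prevails on this issue.
— Issue III —
Stage III.1 (beneficiary, the balance of probabilities, weight is at least 52): (h) 55 ≥ 52 — meets; (i) net 97−43=54 ≥ 52 — meets.
  The beneficiary carries Stage III.1; the trustee now bears the burden.
Stage III.2 (trustee, any credible evidence, weight is at least 20): (j) net 81−64=17 < 20 — fails.
  Not every element is met, so the trustee fails to carry Stage III.2.
The analysis ends at Stage III.2; the beneficiary prevails on this issue.
Per-issue: Issue I → trustee; Issue II → trustee; Issue III → beneficiary. The beneficiary must prevail on a majority of issues; overall, the trustee prevails.

trustee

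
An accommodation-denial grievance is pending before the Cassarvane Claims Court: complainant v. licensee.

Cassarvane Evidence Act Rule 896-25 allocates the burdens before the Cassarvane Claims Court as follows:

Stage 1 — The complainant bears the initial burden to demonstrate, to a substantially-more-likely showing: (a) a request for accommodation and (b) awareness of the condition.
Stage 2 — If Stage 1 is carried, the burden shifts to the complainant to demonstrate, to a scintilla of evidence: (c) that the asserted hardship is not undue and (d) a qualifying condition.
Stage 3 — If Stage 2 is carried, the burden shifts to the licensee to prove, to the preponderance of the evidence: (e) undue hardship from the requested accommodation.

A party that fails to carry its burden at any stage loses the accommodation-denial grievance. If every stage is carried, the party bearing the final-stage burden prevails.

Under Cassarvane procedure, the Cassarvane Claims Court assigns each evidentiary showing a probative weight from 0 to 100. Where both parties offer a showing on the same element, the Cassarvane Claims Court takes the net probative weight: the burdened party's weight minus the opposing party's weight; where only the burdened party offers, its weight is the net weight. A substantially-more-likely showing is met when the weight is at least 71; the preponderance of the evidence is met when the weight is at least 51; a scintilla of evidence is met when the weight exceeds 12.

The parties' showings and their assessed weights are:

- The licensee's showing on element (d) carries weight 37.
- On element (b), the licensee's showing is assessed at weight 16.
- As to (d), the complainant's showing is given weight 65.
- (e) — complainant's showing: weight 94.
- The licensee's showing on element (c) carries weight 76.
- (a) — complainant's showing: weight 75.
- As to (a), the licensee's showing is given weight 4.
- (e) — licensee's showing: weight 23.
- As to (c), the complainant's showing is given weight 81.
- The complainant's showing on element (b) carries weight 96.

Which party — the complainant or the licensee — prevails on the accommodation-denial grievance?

licensee

At Stage 1 the complainant must meet a substantially-more-likely showing (weight is at least 71): on (a) the weight is 75 less the opposing 4 gives net 71, which does reach 71, so (a) meets the standard; on (b) the weight is 96 less the opposing 16 gives net 80, ≥ 71, so (b) meets the standard.
  Stage 1 is satisfied; the complainant continues to bear the burden.
At Stage 2 the complainant must meet a scintilla of evidence (weight exceeds 12): on (c) the weight is 81 less the opposing 76 gives net 5, ≤ 12, so (c) does not meet the standard; on (d) the weight is 65 less the opposing 37 gives net 28, which does exceed 12, so (d) meets the standard.
  Not every element is met, so the complainant fails to carry Stage 2.
The analysis ends at Stage 2; the licensee prevails.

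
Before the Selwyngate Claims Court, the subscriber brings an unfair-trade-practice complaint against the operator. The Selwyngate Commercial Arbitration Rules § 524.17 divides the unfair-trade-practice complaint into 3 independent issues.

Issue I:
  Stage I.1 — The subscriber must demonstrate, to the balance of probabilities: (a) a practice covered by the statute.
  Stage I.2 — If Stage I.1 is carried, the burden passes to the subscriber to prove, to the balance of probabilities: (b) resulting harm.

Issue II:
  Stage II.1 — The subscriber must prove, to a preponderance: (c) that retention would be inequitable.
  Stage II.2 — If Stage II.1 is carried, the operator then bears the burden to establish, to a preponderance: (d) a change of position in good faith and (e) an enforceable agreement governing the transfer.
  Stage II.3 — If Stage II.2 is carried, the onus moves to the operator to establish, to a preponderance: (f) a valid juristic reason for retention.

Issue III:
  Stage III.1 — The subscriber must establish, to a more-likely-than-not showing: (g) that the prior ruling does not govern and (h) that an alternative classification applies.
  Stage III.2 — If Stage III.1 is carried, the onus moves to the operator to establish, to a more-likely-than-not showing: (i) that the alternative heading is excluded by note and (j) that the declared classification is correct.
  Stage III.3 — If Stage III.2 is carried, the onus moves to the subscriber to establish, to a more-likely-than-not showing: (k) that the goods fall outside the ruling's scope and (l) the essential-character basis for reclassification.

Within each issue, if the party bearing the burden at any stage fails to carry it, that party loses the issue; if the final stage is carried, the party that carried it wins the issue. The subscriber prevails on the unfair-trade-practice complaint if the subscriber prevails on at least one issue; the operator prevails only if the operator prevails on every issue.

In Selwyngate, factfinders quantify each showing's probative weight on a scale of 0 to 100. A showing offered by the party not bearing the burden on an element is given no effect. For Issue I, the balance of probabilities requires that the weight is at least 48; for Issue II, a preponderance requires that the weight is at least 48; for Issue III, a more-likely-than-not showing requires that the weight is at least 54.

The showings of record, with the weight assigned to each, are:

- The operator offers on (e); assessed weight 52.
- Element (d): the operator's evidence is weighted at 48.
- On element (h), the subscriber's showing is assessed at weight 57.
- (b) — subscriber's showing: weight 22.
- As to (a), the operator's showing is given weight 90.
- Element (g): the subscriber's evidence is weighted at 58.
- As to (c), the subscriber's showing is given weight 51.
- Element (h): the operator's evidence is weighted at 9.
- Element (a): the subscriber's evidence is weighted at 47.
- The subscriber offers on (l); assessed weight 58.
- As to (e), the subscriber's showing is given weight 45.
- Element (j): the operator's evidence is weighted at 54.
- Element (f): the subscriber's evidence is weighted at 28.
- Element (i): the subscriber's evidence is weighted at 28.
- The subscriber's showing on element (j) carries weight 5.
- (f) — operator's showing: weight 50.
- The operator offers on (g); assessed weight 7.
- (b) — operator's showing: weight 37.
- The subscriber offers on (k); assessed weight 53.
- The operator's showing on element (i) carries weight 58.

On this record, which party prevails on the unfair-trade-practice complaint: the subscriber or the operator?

operator

— Issue I —
Stage I.1 (subscriber, the balance of probabilities, weight is at least 48): (a) 47 (operator's 90 disregarded) < 48 — fails.
  Not every element is met, so the subscriber fails to carry Stage I.1.
The analysis ends at Stage I.1; the operator prevails on this issue.
— Issue II —
Stage II.1 (subscriber, a preponderance, weight is at least 48): (c) 51 ≥ 48 — meets.
  The subscriber carries Stage II.1; the operator now bears the burden.
Stage II.2 (operator, a preponderance, weight is at least 48): (d) 48 ≥ 48 — meets; (e) 52 (subscriber's 45 disregarded) ≥ 48 — meets.
  All elements met. The operator retains the burden for Stage II.3.
Stage II.3 (operator, a preponderance, weight is at least 48): (f) 50 (subscriber's 28 disregarded) ≥ 48 — meets.
  Stage II.3 carried; the final stage is satisfied.
Every stage carried; the operator prevails on this issue.
— Issue III —
Stage III.1 (subscriber, a more-likely-than-not showing, weight is at least 54): (g) 58 (operator's 7 disregarded) ≥ 54 — meets; (h) 57 (operator's 9 disregarded) ≥ 54 — meets.
  The subscriber carries Stage III.1; the operator now bears the burden.
Stage III.2 (operator, a more-likely-than-not showing, weight is at least 54): (i) 58 (subscriber's 28 disregarded) ≥ 54 — meets; (j) 54 (subscriber's 5 disregarded) ≥ 54 — meets.
  All elements met. The burden passes to the subscriber.
Stage III.3 (subscriber, a more-likely-than-not showing, weight is at least 54): (k) 53 < 54 — fails; (l) 58 ≥ 54 — meets.
  Not every element is met, so the subscriber fails to carry Stage III.3.
So the operator prevails on this issue.
Per-issue: Issue I → operator; Issue II → operator; Issue III → operator. The subscriber must prevail on at least one issue; overall, the operator prevails.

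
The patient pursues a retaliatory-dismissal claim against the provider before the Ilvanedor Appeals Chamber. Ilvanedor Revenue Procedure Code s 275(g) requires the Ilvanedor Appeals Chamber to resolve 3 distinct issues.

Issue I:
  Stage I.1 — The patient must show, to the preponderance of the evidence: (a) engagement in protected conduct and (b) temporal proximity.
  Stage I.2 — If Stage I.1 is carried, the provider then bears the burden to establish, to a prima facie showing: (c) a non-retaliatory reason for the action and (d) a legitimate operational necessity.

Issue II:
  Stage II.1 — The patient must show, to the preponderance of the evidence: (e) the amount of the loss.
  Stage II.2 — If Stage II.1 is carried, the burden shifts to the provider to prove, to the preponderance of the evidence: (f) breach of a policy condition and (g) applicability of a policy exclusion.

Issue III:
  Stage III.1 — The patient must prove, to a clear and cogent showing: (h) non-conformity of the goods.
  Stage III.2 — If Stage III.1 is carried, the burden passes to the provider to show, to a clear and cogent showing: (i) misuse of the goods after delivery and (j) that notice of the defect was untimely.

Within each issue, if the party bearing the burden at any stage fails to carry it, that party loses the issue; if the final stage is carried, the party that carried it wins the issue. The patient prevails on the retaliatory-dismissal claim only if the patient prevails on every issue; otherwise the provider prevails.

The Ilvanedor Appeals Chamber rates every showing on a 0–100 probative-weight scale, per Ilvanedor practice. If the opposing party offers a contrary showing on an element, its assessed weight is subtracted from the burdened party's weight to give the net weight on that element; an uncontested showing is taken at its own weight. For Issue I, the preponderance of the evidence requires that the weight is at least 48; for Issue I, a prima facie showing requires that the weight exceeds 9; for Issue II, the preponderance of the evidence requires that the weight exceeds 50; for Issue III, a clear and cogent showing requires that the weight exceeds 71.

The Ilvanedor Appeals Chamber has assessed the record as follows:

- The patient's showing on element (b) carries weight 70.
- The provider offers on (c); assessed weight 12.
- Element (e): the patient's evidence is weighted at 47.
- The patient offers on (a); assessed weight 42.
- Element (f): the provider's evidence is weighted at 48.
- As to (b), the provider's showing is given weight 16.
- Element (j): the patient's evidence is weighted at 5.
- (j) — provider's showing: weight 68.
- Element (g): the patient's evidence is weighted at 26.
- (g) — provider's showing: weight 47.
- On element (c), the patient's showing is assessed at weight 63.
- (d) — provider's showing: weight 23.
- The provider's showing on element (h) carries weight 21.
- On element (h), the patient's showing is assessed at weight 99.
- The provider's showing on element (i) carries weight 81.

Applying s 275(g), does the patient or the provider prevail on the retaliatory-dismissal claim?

— Issue I —
Stage I.1 — burden on patient; standard: the preponderance of the evidence (weight is at least 48).
    (a): 42 < 48 [not met]
    (b): 70 − 16 = 54 ≥ 48 [met]
  The patient does not carry Stage I.1.
The provider prevails on this issue.
— Issue II —
Stage II.1 (patient, the preponderance of the evidence, weight exceeds 50): (e) 47 ≤ 50 — fails.
  The patient does not carry Stage II.1.
So the provider prevails on this issue.
— Issue III —
At Stage III.1 the patient must meet a clear and cogent showing (weight exceeds 71): on (h) the weight is 99 less the opposing 21 gives net 78, which does exceed 71, so (h) meets the standard.
  Stage III.1 is satisfied; the onus moves to the provider.
At Stage III.2 the provider must meet a clear and cogent showing (weight exceeds 71): on (i) the weight is 81, > 71, so (i) meets the standard; on (j) the weight is 68 less the opposing 5 gives net 63, which does not exceed 71, so (j) does not meet the standard.
  Stage III.2 not carried; the provider fails its burden.
So the patient prevails on this issue.
Per-issue: Issue I → provider; Issue II → provider; Issue III → patient. The patient must prevail on every issue; overall, the provider prevails.

provider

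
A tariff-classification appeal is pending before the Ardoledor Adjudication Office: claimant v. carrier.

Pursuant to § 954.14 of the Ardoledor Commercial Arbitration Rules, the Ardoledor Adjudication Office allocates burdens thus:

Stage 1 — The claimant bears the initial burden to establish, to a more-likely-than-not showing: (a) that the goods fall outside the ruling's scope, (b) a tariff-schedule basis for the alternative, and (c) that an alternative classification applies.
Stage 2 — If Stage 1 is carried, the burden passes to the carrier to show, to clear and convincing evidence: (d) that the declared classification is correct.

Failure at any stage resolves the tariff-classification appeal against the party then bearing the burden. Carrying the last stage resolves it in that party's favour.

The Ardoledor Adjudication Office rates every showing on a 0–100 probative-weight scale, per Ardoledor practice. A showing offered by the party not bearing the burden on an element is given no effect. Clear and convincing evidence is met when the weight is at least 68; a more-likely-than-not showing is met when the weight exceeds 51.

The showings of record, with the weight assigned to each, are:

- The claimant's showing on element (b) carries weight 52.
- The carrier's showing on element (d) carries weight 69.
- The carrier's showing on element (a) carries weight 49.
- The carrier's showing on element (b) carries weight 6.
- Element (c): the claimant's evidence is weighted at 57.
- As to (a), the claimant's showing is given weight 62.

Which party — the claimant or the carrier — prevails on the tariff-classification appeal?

At Stage 1 the claimant must meet a more-likely-than-not showing (weight exceeds 51): on (a) the weight is 62 (the carrier's 49 is given no effect), > 51, so (a) meets the standard; on (b) the weight is 52 (the carrier's 6 is given no effect), which does exceed 51, so (b) meets the standard; on (c) the weight is 57, > 51, so (c) meets the standard.
  All elements met. The burden passes to the carrier.
At Stage 2 the carrier must meet clear and convincing evidence (weight is at least 68): on (d) the weight is 69, which does reach 68, so (d) meets the standard.
  All elements met at the final stage.
Every stage carried; the carrier prevails.

carrier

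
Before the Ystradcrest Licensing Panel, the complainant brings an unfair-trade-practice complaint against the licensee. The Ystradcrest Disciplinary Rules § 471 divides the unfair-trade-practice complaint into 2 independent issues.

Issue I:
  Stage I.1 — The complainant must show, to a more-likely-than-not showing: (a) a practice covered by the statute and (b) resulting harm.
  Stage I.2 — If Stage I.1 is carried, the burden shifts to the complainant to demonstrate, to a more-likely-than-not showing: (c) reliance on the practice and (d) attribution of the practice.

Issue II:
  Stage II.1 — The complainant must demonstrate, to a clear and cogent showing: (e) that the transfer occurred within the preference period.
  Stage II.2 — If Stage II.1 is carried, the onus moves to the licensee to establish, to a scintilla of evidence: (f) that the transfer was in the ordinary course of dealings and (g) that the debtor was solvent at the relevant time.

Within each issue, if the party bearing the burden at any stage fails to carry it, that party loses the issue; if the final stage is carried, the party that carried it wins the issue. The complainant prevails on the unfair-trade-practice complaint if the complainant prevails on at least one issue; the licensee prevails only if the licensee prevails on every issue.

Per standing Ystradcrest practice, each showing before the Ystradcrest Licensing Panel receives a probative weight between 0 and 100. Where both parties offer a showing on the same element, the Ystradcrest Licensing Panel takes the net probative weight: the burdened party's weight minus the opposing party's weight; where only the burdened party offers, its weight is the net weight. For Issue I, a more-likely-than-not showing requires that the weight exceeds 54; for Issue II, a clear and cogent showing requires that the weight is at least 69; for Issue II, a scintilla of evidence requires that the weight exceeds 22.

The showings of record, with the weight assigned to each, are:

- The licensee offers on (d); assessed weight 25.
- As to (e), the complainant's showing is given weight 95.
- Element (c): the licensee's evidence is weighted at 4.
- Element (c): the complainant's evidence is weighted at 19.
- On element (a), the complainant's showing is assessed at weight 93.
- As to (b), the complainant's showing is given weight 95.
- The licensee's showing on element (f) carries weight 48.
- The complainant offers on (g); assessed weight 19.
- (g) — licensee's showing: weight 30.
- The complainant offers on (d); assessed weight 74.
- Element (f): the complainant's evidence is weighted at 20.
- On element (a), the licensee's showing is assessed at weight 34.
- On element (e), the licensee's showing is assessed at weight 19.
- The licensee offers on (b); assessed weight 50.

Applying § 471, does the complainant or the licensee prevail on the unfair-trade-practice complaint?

complainant

— Issue I —
Stage I.1 — burden on complainant; standard: a more-likely-than-not showing (weight exceeds 54).
    (a): 93 − 34 = 59 > 54 [met]
    (b): 95 − 50 = 45 ≤ 54 [not met]
  Stage I.1 not carried; the complainant fails its burden.
So the licensee prevails on this issue.
— Issue II —
Stage II.1 (complainant, a clear and cogent showing, weight is at least 69): (e) net 95−19=76 ≥ 69 — meets.
  All elements met. The burden passes to the licensee.
Stage II.2 (licensee, a scintilla of evidence, weight exceeds 22): (f) net 48−20=28 > 22 — meets; (g) net 30−19=11 ≤ 22 — fails.
  Stage II.2 not carried; the licensee fails its burden.
The analysis ends at Stage II.2; the complainant prevails on this issue.
Per-issue: Issue I → licensee; Issue II → complainant. The complainant must prevail on at least one issue; overall, the complainant prevails.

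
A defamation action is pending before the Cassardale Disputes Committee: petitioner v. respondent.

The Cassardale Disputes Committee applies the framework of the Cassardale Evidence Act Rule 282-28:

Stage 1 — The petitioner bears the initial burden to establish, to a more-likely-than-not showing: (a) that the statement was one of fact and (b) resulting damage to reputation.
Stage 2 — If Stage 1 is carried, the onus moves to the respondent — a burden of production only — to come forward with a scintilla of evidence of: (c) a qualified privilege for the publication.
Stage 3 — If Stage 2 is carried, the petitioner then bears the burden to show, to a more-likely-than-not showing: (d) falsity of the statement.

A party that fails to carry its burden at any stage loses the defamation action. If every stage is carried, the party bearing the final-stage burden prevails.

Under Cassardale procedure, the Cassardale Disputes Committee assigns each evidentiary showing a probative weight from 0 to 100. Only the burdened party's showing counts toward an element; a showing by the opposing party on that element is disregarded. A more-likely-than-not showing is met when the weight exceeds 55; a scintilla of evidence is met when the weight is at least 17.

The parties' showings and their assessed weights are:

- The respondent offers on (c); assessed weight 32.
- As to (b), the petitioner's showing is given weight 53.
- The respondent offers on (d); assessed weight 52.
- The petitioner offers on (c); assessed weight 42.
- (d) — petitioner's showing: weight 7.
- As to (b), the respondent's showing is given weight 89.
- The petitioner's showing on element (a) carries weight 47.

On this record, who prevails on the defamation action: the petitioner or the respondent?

At Stage 1 the petitioner must meet a more-likely-than-not showing (weight exceeds 55): on (a) the weight is 47, which does not exceed 55, so (a) does not meet the standard; on (b) the weight is 53 (the respondent's 89 is given no effect), which does not exceed 55, so (b) does not meet the standard.
  Not every element is met, so the petitioner fails to carry Stage 1.
So the respondent prevails.

respondent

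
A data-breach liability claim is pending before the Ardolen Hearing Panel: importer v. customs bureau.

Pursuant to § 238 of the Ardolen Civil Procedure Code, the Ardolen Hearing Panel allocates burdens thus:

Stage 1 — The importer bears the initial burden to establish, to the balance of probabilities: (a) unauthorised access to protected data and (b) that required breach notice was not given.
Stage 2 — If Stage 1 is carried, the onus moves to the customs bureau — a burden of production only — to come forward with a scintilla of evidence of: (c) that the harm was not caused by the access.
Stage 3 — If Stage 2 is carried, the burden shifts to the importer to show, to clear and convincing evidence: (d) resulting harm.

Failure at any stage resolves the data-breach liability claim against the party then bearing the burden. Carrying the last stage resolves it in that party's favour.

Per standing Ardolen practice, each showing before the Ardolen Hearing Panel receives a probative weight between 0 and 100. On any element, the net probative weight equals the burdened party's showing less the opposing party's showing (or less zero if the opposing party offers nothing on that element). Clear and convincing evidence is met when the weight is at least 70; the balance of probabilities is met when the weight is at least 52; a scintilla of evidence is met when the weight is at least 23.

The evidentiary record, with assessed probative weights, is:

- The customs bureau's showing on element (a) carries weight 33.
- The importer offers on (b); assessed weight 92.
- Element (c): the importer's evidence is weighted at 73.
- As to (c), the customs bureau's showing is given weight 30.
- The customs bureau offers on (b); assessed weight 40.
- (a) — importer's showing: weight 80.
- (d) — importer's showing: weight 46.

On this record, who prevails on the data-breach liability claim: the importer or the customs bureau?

At Stage 1 the importer must meet the balance of probabilities (weight is at least 52): on (a) the weight is 80 less the opposing 33 gives net 47, which does not reach 52, so (a) does not meet the standard; on (b) the weight is 92 less the opposing 40 gives net 52, ≥ 52, so (b) meets the standard.
  The importer does not carry Stage 1.
The customs bureau prevails.

customs bureau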